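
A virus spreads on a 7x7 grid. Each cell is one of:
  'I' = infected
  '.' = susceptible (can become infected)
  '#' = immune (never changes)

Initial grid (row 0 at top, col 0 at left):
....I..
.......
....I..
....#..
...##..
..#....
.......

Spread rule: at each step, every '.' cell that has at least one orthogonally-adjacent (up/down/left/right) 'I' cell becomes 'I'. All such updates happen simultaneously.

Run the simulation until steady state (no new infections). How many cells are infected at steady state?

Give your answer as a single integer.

Answer: 45

Derivation:
Step 0 (initial): 2 infected
Step 1: +5 new -> 7 infected
Step 2: +8 new -> 15 infected
Step 3: +7 new -> 22 infected
Step 4: +7 new -> 29 infected
Step 5: +6 new -> 35 infected
Step 6: +5 new -> 40 infected
Step 7: +3 new -> 43 infected
Step 8: +2 new -> 45 infected
Step 9: +0 new -> 45 infected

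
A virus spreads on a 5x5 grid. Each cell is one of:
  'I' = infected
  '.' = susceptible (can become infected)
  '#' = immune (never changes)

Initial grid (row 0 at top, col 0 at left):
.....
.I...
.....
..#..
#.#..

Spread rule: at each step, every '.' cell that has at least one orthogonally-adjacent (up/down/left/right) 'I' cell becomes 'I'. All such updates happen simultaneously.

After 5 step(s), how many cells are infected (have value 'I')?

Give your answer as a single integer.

Step 0 (initial): 1 infected
Step 1: +4 new -> 5 infected
Step 2: +6 new -> 11 infected
Step 3: +5 new -> 16 infected
Step 4: +3 new -> 19 infected
Step 5: +2 new -> 21 infected

Answer: 21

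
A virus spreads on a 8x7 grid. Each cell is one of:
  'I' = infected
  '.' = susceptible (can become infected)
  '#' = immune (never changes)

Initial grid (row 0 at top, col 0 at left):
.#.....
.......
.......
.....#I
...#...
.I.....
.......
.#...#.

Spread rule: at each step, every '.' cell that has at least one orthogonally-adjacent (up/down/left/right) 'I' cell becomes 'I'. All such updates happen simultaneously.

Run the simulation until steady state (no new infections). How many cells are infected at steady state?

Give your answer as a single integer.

Step 0 (initial): 2 infected
Step 1: +6 new -> 8 infected
Step 2: +10 new -> 18 infected
Step 3: +13 new -> 31 infected
Step 4: +12 new -> 43 infected
Step 5: +5 new -> 48 infected
Step 6: +3 new -> 51 infected
Step 7: +0 new -> 51 infected

Answer: 51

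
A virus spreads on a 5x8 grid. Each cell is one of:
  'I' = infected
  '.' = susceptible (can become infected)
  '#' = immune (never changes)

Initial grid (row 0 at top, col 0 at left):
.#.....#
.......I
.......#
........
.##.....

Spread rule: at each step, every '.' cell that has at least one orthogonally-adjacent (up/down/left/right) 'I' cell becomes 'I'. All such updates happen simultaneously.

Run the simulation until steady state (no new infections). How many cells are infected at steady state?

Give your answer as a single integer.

Step 0 (initial): 1 infected
Step 1: +1 new -> 2 infected
Step 2: +3 new -> 5 infected
Step 3: +4 new -> 9 infected
Step 4: +6 new -> 15 infected
Step 5: +6 new -> 21 infected
Step 6: +5 new -> 26 infected
Step 7: +4 new -> 30 infected
Step 8: +3 new -> 33 infected
Step 9: +1 new -> 34 infected
Step 10: +1 new -> 35 infected
Step 11: +0 new -> 35 infected

Answer: 35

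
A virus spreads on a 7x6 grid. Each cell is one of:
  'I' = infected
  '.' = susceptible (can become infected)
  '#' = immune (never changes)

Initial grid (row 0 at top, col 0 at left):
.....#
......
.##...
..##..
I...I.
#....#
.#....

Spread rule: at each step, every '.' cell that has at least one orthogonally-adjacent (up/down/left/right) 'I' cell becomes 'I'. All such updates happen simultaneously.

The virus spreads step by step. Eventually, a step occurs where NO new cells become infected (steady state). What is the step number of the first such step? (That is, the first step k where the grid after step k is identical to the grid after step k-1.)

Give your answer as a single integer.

Answer: 7

Derivation:
Step 0 (initial): 2 infected
Step 1: +6 new -> 8 infected
Step 2: +8 new -> 16 infected
Step 3: +7 new -> 23 infected
Step 4: +6 new -> 29 infected
Step 5: +3 new -> 32 infected
Step 6: +1 new -> 33 infected
Step 7: +0 new -> 33 infected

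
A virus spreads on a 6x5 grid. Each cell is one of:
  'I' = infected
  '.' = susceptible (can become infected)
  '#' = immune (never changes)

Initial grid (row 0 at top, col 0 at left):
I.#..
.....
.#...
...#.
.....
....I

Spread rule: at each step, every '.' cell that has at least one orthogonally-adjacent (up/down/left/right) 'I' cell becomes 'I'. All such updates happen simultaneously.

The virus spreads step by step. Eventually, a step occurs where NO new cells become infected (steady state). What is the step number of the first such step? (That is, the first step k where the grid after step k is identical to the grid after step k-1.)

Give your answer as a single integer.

Step 0 (initial): 2 infected
Step 1: +4 new -> 6 infected
Step 2: +5 new -> 11 infected
Step 3: +5 new -> 16 infected
Step 4: +9 new -> 25 infected
Step 5: +2 new -> 27 infected
Step 6: +0 new -> 27 infected

Answer: 6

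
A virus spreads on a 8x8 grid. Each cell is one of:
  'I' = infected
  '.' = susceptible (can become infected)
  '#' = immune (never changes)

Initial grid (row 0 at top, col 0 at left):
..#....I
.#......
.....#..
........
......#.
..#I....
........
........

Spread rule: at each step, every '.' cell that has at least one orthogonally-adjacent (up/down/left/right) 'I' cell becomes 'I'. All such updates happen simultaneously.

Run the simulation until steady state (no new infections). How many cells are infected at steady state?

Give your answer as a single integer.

Answer: 59

Derivation:
Step 0 (initial): 2 infected
Step 1: +5 new -> 7 infected
Step 2: +10 new -> 17 infected
Step 3: +14 new -> 31 infected
Step 4: +16 new -> 47 infected
Step 5: +7 new -> 54 infected
Step 6: +2 new -> 56 infected
Step 7: +1 new -> 57 infected
Step 8: +1 new -> 58 infected
Step 9: +1 new -> 59 infected
Step 10: +0 new -> 59 infected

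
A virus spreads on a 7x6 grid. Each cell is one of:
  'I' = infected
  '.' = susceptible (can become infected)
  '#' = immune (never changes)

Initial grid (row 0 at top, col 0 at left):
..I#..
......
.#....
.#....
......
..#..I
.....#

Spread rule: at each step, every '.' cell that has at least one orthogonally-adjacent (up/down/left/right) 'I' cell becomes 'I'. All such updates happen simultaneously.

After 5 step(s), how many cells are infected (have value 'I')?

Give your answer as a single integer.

Step 0 (initial): 2 infected
Step 1: +4 new -> 6 infected
Step 2: +8 new -> 14 infected
Step 3: +8 new -> 22 infected
Step 4: +7 new -> 29 infected
Step 5: +4 new -> 33 infected

Answer: 33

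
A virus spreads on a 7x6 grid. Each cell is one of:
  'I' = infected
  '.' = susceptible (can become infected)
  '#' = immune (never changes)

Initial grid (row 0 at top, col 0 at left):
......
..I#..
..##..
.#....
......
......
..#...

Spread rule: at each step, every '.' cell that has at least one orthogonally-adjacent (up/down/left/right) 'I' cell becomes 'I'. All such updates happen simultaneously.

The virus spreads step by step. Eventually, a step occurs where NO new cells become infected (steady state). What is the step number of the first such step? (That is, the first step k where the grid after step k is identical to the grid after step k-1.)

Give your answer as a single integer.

Step 0 (initial): 1 infected
Step 1: +2 new -> 3 infected
Step 2: +4 new -> 7 infected
Step 3: +3 new -> 10 infected
Step 4: +3 new -> 13 infected
Step 5: +3 new -> 16 infected
Step 6: +4 new -> 20 infected
Step 7: +6 new -> 26 infected
Step 8: +6 new -> 32 infected
Step 9: +3 new -> 35 infected
Step 10: +2 new -> 37 infected
Step 11: +0 new -> 37 infected

Answer: 11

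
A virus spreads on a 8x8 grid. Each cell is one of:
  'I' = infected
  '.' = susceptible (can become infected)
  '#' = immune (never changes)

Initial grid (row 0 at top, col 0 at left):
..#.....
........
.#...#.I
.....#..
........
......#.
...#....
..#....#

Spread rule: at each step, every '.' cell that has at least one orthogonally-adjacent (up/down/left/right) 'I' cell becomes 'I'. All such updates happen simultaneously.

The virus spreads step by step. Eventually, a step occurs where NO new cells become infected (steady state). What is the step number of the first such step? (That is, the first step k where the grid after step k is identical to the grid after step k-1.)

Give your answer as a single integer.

Step 0 (initial): 1 infected
Step 1: +3 new -> 4 infected
Step 2: +4 new -> 8 infected
Step 3: +4 new -> 12 infected
Step 4: +4 new -> 16 infected
Step 5: +6 new -> 22 infected
Step 6: +8 new -> 30 infected
Step 7: +7 new -> 37 infected
Step 8: +6 new -> 43 infected
Step 9: +7 new -> 50 infected
Step 10: +3 new -> 53 infected
Step 11: +2 new -> 55 infected
Step 12: +1 new -> 56 infected
Step 13: +0 new -> 56 infected

Answer: 13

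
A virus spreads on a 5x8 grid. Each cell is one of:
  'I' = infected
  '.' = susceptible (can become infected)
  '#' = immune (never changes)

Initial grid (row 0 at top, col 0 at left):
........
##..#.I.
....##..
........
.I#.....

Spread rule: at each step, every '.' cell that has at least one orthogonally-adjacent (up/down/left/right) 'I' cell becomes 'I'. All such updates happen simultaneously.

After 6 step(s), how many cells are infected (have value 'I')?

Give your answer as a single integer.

Step 0 (initial): 2 infected
Step 1: +6 new -> 8 infected
Step 2: +7 new -> 15 infected
Step 3: +7 new -> 22 infected
Step 4: +7 new -> 29 infected
Step 5: +3 new -> 32 infected
Step 6: +1 new -> 33 infected

Answer: 33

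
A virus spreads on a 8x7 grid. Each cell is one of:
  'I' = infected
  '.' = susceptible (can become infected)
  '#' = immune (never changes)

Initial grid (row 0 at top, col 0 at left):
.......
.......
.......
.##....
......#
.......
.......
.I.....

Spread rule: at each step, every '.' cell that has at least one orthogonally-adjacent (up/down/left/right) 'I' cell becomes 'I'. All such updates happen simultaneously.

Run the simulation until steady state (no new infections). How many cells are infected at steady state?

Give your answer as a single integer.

Step 0 (initial): 1 infected
Step 1: +3 new -> 4 infected
Step 2: +4 new -> 8 infected
Step 3: +5 new -> 13 infected
Step 4: +5 new -> 18 infected
Step 5: +5 new -> 23 infected
Step 6: +5 new -> 28 infected
Step 7: +6 new -> 34 infected
Step 8: +6 new -> 40 infected
Step 9: +6 new -> 46 infected
Step 10: +4 new -> 50 infected
Step 11: +2 new -> 52 infected
Step 12: +1 new -> 53 infected
Step 13: +0 new -> 53 infected

Answer: 53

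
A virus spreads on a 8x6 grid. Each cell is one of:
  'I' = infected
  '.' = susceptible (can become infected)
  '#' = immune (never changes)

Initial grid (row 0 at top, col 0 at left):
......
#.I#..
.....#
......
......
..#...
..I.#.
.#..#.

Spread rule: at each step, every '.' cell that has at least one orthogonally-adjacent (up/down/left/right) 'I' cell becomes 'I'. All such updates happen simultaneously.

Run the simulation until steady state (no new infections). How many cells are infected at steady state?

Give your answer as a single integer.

Answer: 41

Derivation:
Step 0 (initial): 2 infected
Step 1: +6 new -> 8 infected
Step 2: +9 new -> 17 infected
Step 3: +12 new -> 29 infected
Step 4: +7 new -> 36 infected
Step 5: +4 new -> 40 infected
Step 6: +1 new -> 41 infected
Step 7: +0 new -> 41 infected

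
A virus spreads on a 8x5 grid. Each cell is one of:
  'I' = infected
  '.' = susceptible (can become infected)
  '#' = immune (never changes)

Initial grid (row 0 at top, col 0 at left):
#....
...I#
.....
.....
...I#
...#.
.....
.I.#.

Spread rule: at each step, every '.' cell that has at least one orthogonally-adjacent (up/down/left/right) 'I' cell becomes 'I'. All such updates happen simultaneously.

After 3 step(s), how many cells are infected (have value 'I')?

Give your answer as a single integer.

Answer: 30

Derivation:
Step 0 (initial): 3 infected
Step 1: +8 new -> 11 infected
Step 2: +12 new -> 23 infected
Step 3: +7 new -> 30 infected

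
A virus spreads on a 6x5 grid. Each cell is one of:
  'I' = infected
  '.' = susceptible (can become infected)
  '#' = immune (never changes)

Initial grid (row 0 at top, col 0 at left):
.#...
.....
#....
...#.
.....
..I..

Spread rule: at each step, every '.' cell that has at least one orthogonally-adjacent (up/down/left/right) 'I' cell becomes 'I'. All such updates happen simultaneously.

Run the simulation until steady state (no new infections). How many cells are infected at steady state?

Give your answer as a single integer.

Step 0 (initial): 1 infected
Step 1: +3 new -> 4 infected
Step 2: +5 new -> 9 infected
Step 3: +4 new -> 13 infected
Step 4: +5 new -> 18 infected
Step 5: +4 new -> 22 infected
Step 6: +3 new -> 25 infected
Step 7: +2 new -> 27 infected
Step 8: +0 new -> 27 infected

Answer: 27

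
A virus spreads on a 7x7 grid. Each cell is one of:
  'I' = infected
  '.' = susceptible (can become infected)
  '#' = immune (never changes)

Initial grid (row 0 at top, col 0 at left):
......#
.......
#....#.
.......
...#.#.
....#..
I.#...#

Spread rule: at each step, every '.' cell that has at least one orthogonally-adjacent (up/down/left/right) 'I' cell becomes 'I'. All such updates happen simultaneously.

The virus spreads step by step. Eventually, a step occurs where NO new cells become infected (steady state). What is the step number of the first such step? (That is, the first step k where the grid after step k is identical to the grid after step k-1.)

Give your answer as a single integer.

Answer: 12

Derivation:
Step 0 (initial): 1 infected
Step 1: +2 new -> 3 infected
Step 2: +2 new -> 5 infected
Step 3: +3 new -> 8 infected
Step 4: +3 new -> 11 infected
Step 5: +3 new -> 14 infected
Step 6: +4 new -> 18 infected
Step 7: +6 new -> 24 infected
Step 8: +7 new -> 31 infected
Step 9: +4 new -> 35 infected
Step 10: +4 new -> 39 infected
Step 11: +2 new -> 41 infected
Step 12: +0 new -> 41 infected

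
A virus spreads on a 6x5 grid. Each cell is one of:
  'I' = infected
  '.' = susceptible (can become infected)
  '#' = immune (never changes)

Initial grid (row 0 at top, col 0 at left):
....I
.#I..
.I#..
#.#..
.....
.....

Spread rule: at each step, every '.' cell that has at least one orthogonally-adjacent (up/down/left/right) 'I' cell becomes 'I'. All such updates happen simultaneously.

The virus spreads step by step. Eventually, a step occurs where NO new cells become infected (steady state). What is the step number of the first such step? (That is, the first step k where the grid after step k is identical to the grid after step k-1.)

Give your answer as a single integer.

Answer: 6

Derivation:
Step 0 (initial): 3 infected
Step 1: +6 new -> 9 infected
Step 2: +5 new -> 14 infected
Step 3: +6 new -> 20 infected
Step 4: +4 new -> 24 infected
Step 5: +2 new -> 26 infected
Step 6: +0 new -> 26 infected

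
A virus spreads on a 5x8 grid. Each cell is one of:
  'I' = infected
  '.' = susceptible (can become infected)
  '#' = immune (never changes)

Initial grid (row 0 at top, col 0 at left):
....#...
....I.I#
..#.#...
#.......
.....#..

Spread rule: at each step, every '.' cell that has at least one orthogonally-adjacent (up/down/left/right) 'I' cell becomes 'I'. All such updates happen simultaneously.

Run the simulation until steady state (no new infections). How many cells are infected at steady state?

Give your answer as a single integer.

Step 0 (initial): 2 infected
Step 1: +4 new -> 6 infected
Step 2: +8 new -> 14 infected
Step 3: +6 new -> 20 infected
Step 4: +7 new -> 27 infected
Step 5: +5 new -> 32 infected
Step 6: +1 new -> 33 infected
Step 7: +1 new -> 34 infected
Step 8: +0 new -> 34 infected

Answer: 34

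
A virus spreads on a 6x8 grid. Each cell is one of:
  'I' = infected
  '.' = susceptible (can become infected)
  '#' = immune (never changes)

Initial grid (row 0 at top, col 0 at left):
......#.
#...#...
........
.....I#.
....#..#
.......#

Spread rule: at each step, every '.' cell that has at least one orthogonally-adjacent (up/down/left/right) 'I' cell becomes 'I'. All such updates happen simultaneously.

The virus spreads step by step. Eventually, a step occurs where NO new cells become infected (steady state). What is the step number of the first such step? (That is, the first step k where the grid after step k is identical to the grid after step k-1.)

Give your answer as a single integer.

Step 0 (initial): 1 infected
Step 1: +3 new -> 4 infected
Step 2: +6 new -> 10 infected
Step 3: +8 new -> 18 infected
Step 4: +8 new -> 26 infected
Step 5: +7 new -> 33 infected
Step 6: +5 new -> 38 infected
Step 7: +2 new -> 40 infected
Step 8: +1 new -> 41 infected
Step 9: +0 new -> 41 infected

Answer: 9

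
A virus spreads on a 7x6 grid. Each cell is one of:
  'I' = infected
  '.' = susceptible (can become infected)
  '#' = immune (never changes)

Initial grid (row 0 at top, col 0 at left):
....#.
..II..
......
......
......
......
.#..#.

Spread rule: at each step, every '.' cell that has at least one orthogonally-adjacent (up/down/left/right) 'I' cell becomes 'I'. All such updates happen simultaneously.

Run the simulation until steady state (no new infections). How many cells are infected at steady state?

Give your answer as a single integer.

Step 0 (initial): 2 infected
Step 1: +6 new -> 8 infected
Step 2: +7 new -> 15 infected
Step 3: +8 new -> 23 infected
Step 4: +6 new -> 29 infected
Step 5: +6 new -> 35 infected
Step 6: +2 new -> 37 infected
Step 7: +2 new -> 39 infected
Step 8: +0 new -> 39 infected

Answer: 39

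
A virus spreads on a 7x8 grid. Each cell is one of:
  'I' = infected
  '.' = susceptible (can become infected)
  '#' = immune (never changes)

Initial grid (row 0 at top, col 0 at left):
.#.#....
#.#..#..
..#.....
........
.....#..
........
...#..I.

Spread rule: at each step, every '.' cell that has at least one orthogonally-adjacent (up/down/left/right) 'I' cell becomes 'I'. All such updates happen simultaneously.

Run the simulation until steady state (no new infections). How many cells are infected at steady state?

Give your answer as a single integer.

Answer: 46

Derivation:
Step 0 (initial): 1 infected
Step 1: +3 new -> 4 infected
Step 2: +4 new -> 8 infected
Step 3: +3 new -> 11 infected
Step 4: +5 new -> 16 infected
Step 5: +6 new -> 22 infected
Step 6: +7 new -> 29 infected
Step 7: +8 new -> 37 infected
Step 8: +5 new -> 42 infected
Step 9: +2 new -> 44 infected
Step 10: +2 new -> 46 infected
Step 11: +0 new -> 46 infected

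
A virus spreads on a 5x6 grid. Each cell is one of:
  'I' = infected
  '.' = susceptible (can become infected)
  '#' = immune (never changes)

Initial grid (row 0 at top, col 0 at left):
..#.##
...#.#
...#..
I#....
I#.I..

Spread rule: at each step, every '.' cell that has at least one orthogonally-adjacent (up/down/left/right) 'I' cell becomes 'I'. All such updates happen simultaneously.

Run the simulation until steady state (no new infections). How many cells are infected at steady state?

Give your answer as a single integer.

Answer: 21

Derivation:
Step 0 (initial): 3 infected
Step 1: +4 new -> 7 infected
Step 2: +5 new -> 12 infected
Step 3: +5 new -> 17 infected
Step 4: +4 new -> 21 infected
Step 5: +0 new -> 21 infected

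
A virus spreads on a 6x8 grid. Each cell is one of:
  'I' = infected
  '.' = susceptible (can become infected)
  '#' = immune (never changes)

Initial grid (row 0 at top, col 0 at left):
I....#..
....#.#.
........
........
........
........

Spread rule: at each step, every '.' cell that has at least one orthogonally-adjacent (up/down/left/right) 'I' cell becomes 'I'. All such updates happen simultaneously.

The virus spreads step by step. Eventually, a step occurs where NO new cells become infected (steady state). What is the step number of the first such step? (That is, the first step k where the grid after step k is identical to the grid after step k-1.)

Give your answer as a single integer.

Step 0 (initial): 1 infected
Step 1: +2 new -> 3 infected
Step 2: +3 new -> 6 infected
Step 3: +4 new -> 10 infected
Step 4: +5 new -> 15 infected
Step 5: +4 new -> 19 infected
Step 6: +4 new -> 23 infected
Step 7: +4 new -> 27 infected
Step 8: +5 new -> 32 infected
Step 9: +4 new -> 36 infected
Step 10: +4 new -> 40 infected
Step 11: +3 new -> 43 infected
Step 12: +2 new -> 45 infected
Step 13: +0 new -> 45 infected

Answer: 13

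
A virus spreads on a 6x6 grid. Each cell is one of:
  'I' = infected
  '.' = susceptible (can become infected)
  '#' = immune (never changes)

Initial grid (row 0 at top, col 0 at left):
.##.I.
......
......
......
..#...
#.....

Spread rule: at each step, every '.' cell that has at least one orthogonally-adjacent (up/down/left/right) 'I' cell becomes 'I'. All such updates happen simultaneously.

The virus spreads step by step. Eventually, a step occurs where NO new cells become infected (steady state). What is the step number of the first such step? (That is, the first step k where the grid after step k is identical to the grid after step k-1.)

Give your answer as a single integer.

Step 0 (initial): 1 infected
Step 1: +3 new -> 4 infected
Step 2: +3 new -> 7 infected
Step 3: +4 new -> 11 infected
Step 4: +5 new -> 16 infected
Step 5: +6 new -> 22 infected
Step 6: +5 new -> 27 infected
Step 7: +3 new -> 30 infected
Step 8: +2 new -> 32 infected
Step 9: +0 new -> 32 infected

Answer: 9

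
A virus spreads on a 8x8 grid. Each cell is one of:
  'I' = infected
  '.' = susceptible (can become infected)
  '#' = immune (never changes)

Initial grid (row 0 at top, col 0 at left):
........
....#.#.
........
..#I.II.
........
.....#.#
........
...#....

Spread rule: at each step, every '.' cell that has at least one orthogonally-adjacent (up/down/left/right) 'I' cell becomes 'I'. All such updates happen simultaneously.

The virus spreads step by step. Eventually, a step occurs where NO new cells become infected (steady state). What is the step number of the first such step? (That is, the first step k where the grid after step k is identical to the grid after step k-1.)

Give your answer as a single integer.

Answer: 8

Derivation:
Step 0 (initial): 3 infected
Step 1: +8 new -> 11 infected
Step 2: +10 new -> 21 infected
Step 3: +10 new -> 31 infected
Step 4: +14 new -> 45 infected
Step 5: +9 new -> 54 infected
Step 6: +3 new -> 57 infected
Step 7: +1 new -> 58 infected
Step 8: +0 new -> 58 infected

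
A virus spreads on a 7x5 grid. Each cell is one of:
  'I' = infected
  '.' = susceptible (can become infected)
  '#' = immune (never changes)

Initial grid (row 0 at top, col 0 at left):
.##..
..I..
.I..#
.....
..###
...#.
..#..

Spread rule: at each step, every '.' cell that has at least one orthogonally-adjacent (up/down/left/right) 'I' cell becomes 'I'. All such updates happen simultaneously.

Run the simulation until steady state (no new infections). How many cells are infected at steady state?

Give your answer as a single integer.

Step 0 (initial): 2 infected
Step 1: +5 new -> 7 infected
Step 2: +7 new -> 14 infected
Step 3: +5 new -> 19 infected
Step 4: +4 new -> 23 infected
Step 5: +1 new -> 24 infected
Step 6: +0 new -> 24 infected

Answer: 24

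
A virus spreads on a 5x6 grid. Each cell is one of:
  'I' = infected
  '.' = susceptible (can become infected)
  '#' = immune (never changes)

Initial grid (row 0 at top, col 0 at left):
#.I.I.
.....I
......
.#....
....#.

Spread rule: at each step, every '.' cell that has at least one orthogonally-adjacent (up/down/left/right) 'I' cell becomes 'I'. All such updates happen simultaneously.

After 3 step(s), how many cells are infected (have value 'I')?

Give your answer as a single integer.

Step 0 (initial): 3 infected
Step 1: +6 new -> 9 infected
Step 2: +5 new -> 14 infected
Step 3: +6 new -> 20 infected

Answer: 20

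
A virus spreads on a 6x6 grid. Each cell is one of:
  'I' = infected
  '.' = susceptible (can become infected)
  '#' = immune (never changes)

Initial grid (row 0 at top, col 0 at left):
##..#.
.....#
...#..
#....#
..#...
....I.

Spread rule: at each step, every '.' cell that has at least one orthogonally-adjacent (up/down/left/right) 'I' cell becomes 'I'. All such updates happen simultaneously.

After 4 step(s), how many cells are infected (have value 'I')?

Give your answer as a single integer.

Answer: 16

Derivation:
Step 0 (initial): 1 infected
Step 1: +3 new -> 4 infected
Step 2: +4 new -> 8 infected
Step 3: +3 new -> 11 infected
Step 4: +5 new -> 16 infected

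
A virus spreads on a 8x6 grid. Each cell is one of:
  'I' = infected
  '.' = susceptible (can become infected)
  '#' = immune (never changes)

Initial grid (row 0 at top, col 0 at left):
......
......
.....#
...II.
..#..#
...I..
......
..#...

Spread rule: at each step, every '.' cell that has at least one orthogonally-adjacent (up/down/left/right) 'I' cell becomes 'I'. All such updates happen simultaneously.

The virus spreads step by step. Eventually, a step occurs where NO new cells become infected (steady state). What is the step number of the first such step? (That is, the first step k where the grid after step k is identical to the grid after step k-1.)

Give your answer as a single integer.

Answer: 7

Derivation:
Step 0 (initial): 3 infected
Step 1: +9 new -> 12 infected
Step 2: +9 new -> 21 infected
Step 3: +11 new -> 32 infected
Step 4: +8 new -> 40 infected
Step 5: +3 new -> 43 infected
Step 6: +1 new -> 44 infected
Step 7: +0 new -> 44 infected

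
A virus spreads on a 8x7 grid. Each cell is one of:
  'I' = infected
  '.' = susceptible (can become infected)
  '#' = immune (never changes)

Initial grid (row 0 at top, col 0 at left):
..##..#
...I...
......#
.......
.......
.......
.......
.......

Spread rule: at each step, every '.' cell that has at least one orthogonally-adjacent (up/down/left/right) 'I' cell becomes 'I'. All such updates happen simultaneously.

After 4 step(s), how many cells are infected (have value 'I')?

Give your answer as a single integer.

Answer: 26

Derivation:
Step 0 (initial): 1 infected
Step 1: +3 new -> 4 infected
Step 2: +6 new -> 10 infected
Step 3: +9 new -> 19 infected
Step 4: +7 new -> 26 infected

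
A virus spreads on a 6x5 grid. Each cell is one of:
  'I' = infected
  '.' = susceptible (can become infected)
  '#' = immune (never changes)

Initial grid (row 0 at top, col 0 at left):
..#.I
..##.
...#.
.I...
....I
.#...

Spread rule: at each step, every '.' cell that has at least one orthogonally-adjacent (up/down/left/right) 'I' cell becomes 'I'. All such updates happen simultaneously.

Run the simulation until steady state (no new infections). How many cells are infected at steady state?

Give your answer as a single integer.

Step 0 (initial): 3 infected
Step 1: +9 new -> 12 infected
Step 2: +8 new -> 20 infected
Step 3: +4 new -> 24 infected
Step 4: +1 new -> 25 infected
Step 5: +0 new -> 25 infected

Answer: 25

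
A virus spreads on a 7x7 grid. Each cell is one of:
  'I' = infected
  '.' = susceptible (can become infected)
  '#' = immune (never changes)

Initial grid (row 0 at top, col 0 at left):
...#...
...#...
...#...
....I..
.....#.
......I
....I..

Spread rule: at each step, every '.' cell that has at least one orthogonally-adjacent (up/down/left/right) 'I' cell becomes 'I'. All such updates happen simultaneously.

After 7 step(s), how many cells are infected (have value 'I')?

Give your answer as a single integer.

Answer: 45

Derivation:
Step 0 (initial): 3 infected
Step 1: +10 new -> 13 infected
Step 2: +7 new -> 20 infected
Step 3: +8 new -> 28 infected
Step 4: +8 new -> 36 infected
Step 5: +6 new -> 42 infected
Step 6: +2 new -> 44 infected
Step 7: +1 new -> 45 infected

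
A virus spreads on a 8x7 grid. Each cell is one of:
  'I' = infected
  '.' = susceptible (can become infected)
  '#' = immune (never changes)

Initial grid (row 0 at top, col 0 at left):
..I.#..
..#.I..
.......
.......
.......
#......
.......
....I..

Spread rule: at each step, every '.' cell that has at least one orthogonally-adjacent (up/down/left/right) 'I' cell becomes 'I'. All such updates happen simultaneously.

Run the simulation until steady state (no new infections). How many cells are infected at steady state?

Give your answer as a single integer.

Answer: 53

Derivation:
Step 0 (initial): 3 infected
Step 1: +8 new -> 11 infected
Step 2: +12 new -> 23 infected
Step 3: +13 new -> 36 infected
Step 4: +10 new -> 46 infected
Step 5: +6 new -> 52 infected
Step 6: +1 new -> 53 infected
Step 7: +0 new -> 53 infected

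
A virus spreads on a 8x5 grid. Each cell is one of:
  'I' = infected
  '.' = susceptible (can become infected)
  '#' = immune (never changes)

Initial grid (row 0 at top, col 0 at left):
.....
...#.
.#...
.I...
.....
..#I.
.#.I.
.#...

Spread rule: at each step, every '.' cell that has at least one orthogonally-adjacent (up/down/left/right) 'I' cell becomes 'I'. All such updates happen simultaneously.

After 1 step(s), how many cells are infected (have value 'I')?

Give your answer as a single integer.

Answer: 11

Derivation:
Step 0 (initial): 3 infected
Step 1: +8 new -> 11 infected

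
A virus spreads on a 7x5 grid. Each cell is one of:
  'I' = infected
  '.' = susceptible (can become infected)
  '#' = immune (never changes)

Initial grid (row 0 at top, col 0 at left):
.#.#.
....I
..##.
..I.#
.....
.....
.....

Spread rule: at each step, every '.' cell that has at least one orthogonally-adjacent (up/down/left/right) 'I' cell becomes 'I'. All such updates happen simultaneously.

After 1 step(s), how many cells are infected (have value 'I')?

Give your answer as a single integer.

Answer: 8

Derivation:
Step 0 (initial): 2 infected
Step 1: +6 new -> 8 infected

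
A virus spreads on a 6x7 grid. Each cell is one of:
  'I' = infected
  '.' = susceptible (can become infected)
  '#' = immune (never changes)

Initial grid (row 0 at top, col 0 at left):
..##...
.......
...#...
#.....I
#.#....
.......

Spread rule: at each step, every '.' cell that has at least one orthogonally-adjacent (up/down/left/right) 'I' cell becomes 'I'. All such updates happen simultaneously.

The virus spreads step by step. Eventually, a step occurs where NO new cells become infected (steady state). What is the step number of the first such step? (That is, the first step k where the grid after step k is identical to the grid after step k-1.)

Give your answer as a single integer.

Answer: 10

Derivation:
Step 0 (initial): 1 infected
Step 1: +3 new -> 4 infected
Step 2: +5 new -> 9 infected
Step 3: +6 new -> 15 infected
Step 4: +5 new -> 20 infected
Step 5: +5 new -> 25 infected
Step 6: +4 new -> 29 infected
Step 7: +3 new -> 32 infected
Step 8: +3 new -> 35 infected
Step 9: +1 new -> 36 infected
Step 10: +0 new -> 36 infected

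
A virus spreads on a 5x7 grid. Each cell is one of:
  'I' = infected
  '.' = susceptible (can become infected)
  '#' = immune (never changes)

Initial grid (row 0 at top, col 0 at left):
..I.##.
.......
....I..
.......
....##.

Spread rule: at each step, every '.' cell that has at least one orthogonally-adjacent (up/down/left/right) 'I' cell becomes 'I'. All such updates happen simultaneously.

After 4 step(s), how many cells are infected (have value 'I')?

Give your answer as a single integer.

Answer: 28

Derivation:
Step 0 (initial): 2 infected
Step 1: +7 new -> 9 infected
Step 2: +8 new -> 17 infected
Step 3: +6 new -> 23 infected
Step 4: +5 new -> 28 infected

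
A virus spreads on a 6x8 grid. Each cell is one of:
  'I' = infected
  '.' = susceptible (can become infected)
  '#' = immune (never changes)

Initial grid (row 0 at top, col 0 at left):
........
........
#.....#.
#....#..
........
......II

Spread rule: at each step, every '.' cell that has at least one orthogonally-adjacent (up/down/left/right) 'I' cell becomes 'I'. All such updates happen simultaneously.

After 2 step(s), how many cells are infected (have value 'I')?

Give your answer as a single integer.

Step 0 (initial): 2 infected
Step 1: +3 new -> 5 infected
Step 2: +4 new -> 9 infected

Answer: 9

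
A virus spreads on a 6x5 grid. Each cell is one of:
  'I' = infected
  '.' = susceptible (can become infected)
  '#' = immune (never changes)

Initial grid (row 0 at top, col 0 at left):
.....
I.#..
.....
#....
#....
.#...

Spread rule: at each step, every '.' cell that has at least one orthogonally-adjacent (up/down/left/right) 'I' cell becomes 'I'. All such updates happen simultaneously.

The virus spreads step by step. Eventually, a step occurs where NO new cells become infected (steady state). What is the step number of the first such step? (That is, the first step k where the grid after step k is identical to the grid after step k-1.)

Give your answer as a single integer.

Step 0 (initial): 1 infected
Step 1: +3 new -> 4 infected
Step 2: +2 new -> 6 infected
Step 3: +3 new -> 9 infected
Step 4: +4 new -> 13 infected
Step 5: +5 new -> 18 infected
Step 6: +4 new -> 22 infected
Step 7: +2 new -> 24 infected
Step 8: +1 new -> 25 infected
Step 9: +0 new -> 25 infected

Answer: 9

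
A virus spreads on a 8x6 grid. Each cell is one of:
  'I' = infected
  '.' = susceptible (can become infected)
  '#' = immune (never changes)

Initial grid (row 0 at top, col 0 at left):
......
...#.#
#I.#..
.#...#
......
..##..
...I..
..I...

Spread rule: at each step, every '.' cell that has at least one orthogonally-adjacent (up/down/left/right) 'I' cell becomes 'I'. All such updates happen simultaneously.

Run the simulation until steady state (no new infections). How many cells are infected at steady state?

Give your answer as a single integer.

Answer: 40

Derivation:
Step 0 (initial): 3 infected
Step 1: +6 new -> 9 infected
Step 2: +9 new -> 18 infected
Step 3: +9 new -> 27 infected
Step 4: +6 new -> 33 infected
Step 5: +3 new -> 36 infected
Step 6: +4 new -> 40 infected
Step 7: +0 new -> 40 infected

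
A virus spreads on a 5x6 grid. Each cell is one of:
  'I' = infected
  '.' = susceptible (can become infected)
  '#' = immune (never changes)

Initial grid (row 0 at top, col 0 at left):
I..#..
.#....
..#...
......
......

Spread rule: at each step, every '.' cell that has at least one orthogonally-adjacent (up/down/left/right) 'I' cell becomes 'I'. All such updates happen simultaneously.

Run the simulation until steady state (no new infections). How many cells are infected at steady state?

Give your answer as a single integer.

Answer: 27

Derivation:
Step 0 (initial): 1 infected
Step 1: +2 new -> 3 infected
Step 2: +2 new -> 5 infected
Step 3: +3 new -> 8 infected
Step 4: +3 new -> 11 infected
Step 5: +4 new -> 15 infected
Step 6: +5 new -> 20 infected
Step 7: +4 new -> 24 infected
Step 8: +2 new -> 26 infected
Step 9: +1 new -> 27 infected
Step 10: +0 new -> 27 infected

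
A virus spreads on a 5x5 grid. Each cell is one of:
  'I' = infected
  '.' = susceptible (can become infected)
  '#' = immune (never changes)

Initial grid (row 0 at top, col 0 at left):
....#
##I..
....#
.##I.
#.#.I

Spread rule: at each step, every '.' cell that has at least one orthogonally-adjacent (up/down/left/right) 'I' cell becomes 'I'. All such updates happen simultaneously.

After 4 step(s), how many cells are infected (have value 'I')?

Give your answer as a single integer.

Step 0 (initial): 3 infected
Step 1: +6 new -> 9 infected
Step 2: +4 new -> 13 infected
Step 3: +2 new -> 15 infected
Step 4: +1 new -> 16 infected

Answer: 16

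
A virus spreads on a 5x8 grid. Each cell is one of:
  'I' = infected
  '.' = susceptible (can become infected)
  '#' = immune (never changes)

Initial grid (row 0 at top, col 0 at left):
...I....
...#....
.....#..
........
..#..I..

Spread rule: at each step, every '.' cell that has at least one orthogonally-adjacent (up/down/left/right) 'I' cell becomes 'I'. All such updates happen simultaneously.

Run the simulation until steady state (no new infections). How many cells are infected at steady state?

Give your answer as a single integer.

Step 0 (initial): 2 infected
Step 1: +5 new -> 7 infected
Step 2: +8 new -> 15 infected
Step 3: +9 new -> 24 infected
Step 4: +7 new -> 31 infected
Step 5: +3 new -> 34 infected
Step 6: +2 new -> 36 infected
Step 7: +1 new -> 37 infected
Step 8: +0 new -> 37 infected

Answer: 37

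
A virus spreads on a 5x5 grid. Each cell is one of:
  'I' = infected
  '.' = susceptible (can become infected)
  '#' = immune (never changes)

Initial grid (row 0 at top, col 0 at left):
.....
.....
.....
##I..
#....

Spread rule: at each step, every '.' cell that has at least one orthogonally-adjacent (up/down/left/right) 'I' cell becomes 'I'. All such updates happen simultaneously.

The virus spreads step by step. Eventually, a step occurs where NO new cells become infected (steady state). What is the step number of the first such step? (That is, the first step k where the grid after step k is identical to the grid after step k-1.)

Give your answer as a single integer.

Answer: 6

Derivation:
Step 0 (initial): 1 infected
Step 1: +3 new -> 4 infected
Step 2: +6 new -> 10 infected
Step 3: +6 new -> 16 infected
Step 4: +4 new -> 20 infected
Step 5: +2 new -> 22 infected
Step 6: +0 new -> 22 infected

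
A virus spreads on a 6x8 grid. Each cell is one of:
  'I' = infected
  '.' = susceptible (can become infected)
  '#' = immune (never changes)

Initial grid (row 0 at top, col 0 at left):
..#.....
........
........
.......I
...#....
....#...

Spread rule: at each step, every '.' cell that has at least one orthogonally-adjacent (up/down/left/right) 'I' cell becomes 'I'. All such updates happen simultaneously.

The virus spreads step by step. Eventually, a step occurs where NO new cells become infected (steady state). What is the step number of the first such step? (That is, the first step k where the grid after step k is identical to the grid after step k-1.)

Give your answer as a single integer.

Step 0 (initial): 1 infected
Step 1: +3 new -> 4 infected
Step 2: +5 new -> 9 infected
Step 3: +6 new -> 15 infected
Step 4: +6 new -> 21 infected
Step 5: +4 new -> 25 infected
Step 6: +5 new -> 30 infected
Step 7: +6 new -> 36 infected
Step 8: +5 new -> 41 infected
Step 9: +3 new -> 44 infected
Step 10: +1 new -> 45 infected
Step 11: +0 new -> 45 infected

Answer: 11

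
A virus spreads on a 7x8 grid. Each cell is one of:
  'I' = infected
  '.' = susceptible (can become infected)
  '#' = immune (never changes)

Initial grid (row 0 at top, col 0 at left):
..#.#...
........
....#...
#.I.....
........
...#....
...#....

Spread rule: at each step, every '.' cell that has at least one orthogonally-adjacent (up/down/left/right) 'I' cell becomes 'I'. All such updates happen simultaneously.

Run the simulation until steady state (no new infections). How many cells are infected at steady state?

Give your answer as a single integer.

Step 0 (initial): 1 infected
Step 1: +4 new -> 5 infected
Step 2: +7 new -> 12 infected
Step 3: +8 new -> 20 infected
Step 4: +10 new -> 30 infected
Step 5: +8 new -> 38 infected
Step 6: +6 new -> 44 infected
Step 7: +4 new -> 48 infected
Step 8: +2 new -> 50 infected
Step 9: +0 new -> 50 infected

Answer: 50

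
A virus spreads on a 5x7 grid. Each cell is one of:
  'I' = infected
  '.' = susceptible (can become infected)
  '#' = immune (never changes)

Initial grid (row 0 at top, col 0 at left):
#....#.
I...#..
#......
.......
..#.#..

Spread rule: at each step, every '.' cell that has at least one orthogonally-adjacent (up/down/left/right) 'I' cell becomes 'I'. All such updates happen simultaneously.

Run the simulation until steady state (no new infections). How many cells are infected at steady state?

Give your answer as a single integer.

Answer: 29

Derivation:
Step 0 (initial): 1 infected
Step 1: +1 new -> 2 infected
Step 2: +3 new -> 5 infected
Step 3: +4 new -> 9 infected
Step 4: +5 new -> 14 infected
Step 5: +4 new -> 18 infected
Step 6: +3 new -> 21 infected
Step 7: +3 new -> 24 infected
Step 8: +3 new -> 27 infected
Step 9: +2 new -> 29 infected
Step 10: +0 new -> 29 infected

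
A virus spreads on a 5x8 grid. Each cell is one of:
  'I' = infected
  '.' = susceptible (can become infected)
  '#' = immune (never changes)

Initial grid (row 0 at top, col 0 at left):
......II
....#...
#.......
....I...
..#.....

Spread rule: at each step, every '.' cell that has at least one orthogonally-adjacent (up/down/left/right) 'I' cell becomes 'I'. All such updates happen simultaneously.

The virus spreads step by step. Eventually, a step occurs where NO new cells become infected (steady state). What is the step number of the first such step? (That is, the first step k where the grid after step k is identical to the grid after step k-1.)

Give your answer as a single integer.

Step 0 (initial): 3 infected
Step 1: +7 new -> 10 infected
Step 2: +10 new -> 20 infected
Step 3: +6 new -> 26 infected
Step 4: +6 new -> 32 infected
Step 5: +3 new -> 35 infected
Step 6: +2 new -> 37 infected
Step 7: +0 new -> 37 infected

Answer: 7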